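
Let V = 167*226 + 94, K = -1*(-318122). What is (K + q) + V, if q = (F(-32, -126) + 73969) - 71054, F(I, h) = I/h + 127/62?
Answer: 1401766931/3906 ≈ 3.5888e+5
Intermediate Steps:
K = 318122
F(I, h) = 127/62 + I/h (F(I, h) = I/h + 127*(1/62) = I/h + 127/62 = 127/62 + I/h)
q = 11394983/3906 (q = ((127/62 - 32/(-126)) + 73969) - 71054 = ((127/62 - 32*(-1/126)) + 73969) - 71054 = ((127/62 + 16/63) + 73969) - 71054 = (8993/3906 + 73969) - 71054 = 288931907/3906 - 71054 = 11394983/3906 ≈ 2917.3)
V = 37836 (V = 37742 + 94 = 37836)
(K + q) + V = (318122 + 11394983/3906) + 37836 = 1253979515/3906 + 37836 = 1401766931/3906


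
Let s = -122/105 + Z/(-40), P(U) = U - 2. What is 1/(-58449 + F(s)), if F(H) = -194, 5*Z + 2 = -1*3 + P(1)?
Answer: -1/58643 ≈ -1.7052e-5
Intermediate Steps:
P(U) = -2 + U
Z = -6/5 (Z = -⅖ + (-1*3 + (-2 + 1))/5 = -⅖ + (-3 - 1)/5 = -⅖ + (⅕)*(-4) = -⅖ - ⅘ = -6/5 ≈ -1.2000)
s = -2377/2100 (s = -122/105 - 6/5/(-40) = -122*1/105 - 6/5*(-1/40) = -122/105 + 3/100 = -2377/2100 ≈ -1.1319)
1/(-58449 + F(s)) = 1/(-58449 - 194) = 1/(-58643) = -1/58643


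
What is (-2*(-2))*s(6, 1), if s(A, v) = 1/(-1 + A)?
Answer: ⅘ ≈ 0.80000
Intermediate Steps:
(-2*(-2))*s(6, 1) = (-2*(-2))/(-1 + 6) = 4/5 = 4*(⅕) = ⅘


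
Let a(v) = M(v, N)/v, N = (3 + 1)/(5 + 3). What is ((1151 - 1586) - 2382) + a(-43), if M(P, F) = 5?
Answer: -121136/43 ≈ -2817.1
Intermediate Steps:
N = ½ (N = 4/8 = 4*(⅛) = ½ ≈ 0.50000)
a(v) = 5/v
((1151 - 1586) - 2382) + a(-43) = ((1151 - 1586) - 2382) + 5/(-43) = (-435 - 2382) + 5*(-1/43) = -2817 - 5/43 = -121136/43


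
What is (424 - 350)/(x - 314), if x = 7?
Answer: -74/307 ≈ -0.24104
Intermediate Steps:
(424 - 350)/(x - 314) = (424 - 350)/(7 - 314) = 74/(-307) = 74*(-1/307) = -74/307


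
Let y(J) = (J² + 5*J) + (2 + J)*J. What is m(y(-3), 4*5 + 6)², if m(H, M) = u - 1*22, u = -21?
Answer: 1849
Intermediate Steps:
y(J) = J² + 5*J + J*(2 + J) (y(J) = (J² + 5*J) + J*(2 + J) = J² + 5*J + J*(2 + J))
m(H, M) = -43 (m(H, M) = -21 - 1*22 = -21 - 22 = -43)
m(y(-3), 4*5 + 6)² = (-43)² = 1849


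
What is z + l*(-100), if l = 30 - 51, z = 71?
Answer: 2171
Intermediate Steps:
l = -21
z + l*(-100) = 71 - 21*(-100) = 71 + 2100 = 2171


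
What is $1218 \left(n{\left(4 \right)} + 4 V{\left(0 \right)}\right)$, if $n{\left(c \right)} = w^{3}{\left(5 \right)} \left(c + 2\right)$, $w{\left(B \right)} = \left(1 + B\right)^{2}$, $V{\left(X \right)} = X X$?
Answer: $340962048$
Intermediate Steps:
$V{\left(X \right)} = X^{2}$
$n{\left(c \right)} = 93312 + 46656 c$ ($n{\left(c \right)} = \left(\left(1 + 5\right)^{2}\right)^{3} \left(c + 2\right) = \left(6^{2}\right)^{3} \left(2 + c\right) = 36^{3} \left(2 + c\right) = 46656 \left(2 + c\right) = 93312 + 46656 c$)
$1218 \left(n{\left(4 \right)} + 4 V{\left(0 \right)}\right) = 1218 \left(\left(93312 + 46656 \cdot 4\right) + 4 \cdot 0^{2}\right) = 1218 \left(\left(93312 + 186624\right) + 4 \cdot 0\right) = 1218 \left(279936 + 0\right) = 1218 \cdot 279936 = 340962048$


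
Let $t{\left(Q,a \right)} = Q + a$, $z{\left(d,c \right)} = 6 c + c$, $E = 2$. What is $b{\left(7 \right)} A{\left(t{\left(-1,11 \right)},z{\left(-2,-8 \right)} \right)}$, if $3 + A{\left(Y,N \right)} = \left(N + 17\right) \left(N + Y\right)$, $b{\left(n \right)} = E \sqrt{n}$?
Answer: $3582 \sqrt{7} \approx 9477.1$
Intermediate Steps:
$z{\left(d,c \right)} = 7 c$
$b{\left(n \right)} = 2 \sqrt{n}$
$A{\left(Y,N \right)} = -3 + \left(17 + N\right) \left(N + Y\right)$ ($A{\left(Y,N \right)} = -3 + \left(N + 17\right) \left(N + Y\right) = -3 + \left(17 + N\right) \left(N + Y\right)$)
$b{\left(7 \right)} A{\left(t{\left(-1,11 \right)},z{\left(-2,-8 \right)} \right)} = 2 \sqrt{7} \left(-3 + \left(7 \left(-8\right)\right)^{2} + 17 \cdot 7 \left(-8\right) + 17 \left(-1 + 11\right) + 7 \left(-8\right) \left(-1 + 11\right)\right) = 2 \sqrt{7} \left(-3 + \left(-56\right)^{2} + 17 \left(-56\right) + 17 \cdot 10 - 560\right) = 2 \sqrt{7} \left(-3 + 3136 - 952 + 170 - 560\right) = 2 \sqrt{7} \cdot 1791 = 3582 \sqrt{7}$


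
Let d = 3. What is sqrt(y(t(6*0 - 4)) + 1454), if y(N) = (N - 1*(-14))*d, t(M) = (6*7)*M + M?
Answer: 14*sqrt(5) ≈ 31.305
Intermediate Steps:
t(M) = 43*M (t(M) = 42*M + M = 43*M)
y(N) = 42 + 3*N (y(N) = (N - 1*(-14))*3 = (N + 14)*3 = (14 + N)*3 = 42 + 3*N)
sqrt(y(t(6*0 - 4)) + 1454) = sqrt((42 + 3*(43*(6*0 - 4))) + 1454) = sqrt((42 + 3*(43*(0 - 4))) + 1454) = sqrt((42 + 3*(43*(-4))) + 1454) = sqrt((42 + 3*(-172)) + 1454) = sqrt((42 - 516) + 1454) = sqrt(-474 + 1454) = sqrt(980) = 14*sqrt(5)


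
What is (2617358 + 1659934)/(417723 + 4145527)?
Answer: 2138646/2281625 ≈ 0.93733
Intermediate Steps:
(2617358 + 1659934)/(417723 + 4145527) = 4277292/4563250 = 4277292*(1/4563250) = 2138646/2281625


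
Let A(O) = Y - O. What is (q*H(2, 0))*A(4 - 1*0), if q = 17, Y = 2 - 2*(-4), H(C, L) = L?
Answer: 0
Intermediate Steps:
Y = 10 (Y = 2 + 8 = 10)
A(O) = 10 - O
(q*H(2, 0))*A(4 - 1*0) = (17*0)*(10 - (4 - 1*0)) = 0*(10 - (4 + 0)) = 0*(10 - 1*4) = 0*(10 - 4) = 0*6 = 0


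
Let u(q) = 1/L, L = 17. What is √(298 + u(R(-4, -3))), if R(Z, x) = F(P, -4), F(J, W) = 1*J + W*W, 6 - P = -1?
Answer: 3*√9571/17 ≈ 17.264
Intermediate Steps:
P = 7 (P = 6 - 1*(-1) = 6 + 1 = 7)
F(J, W) = J + W²
R(Z, x) = 23 (R(Z, x) = 7 + (-4)² = 7 + 16 = 23)
u(q) = 1/17
√(298 + u(R(-4, -3))) = √(298 + 1/17) = √(5067/17) = 3*√9571/17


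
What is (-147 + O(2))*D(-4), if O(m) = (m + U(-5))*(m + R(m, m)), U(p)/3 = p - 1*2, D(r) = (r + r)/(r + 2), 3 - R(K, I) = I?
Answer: -816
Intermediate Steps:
R(K, I) = 3 - I
D(r) = 2*r/(2 + r) (D(r) = (2*r)/(2 + r) = 2*r/(2 + r))
U(p) = -6 + 3*p (U(p) = 3*(p - 1*2) = 3*(p - 2) = 3*(-2 + p) = -6 + 3*p)
O(m) = -63 + 3*m (O(m) = (m + (-6 + 3*(-5)))*(m + (3 - m)) = (m + (-6 - 15))*3 = (m - 21)*3 = (-21 + m)*3 = -63 + 3*m)
(-147 + O(2))*D(-4) = (-147 + (-63 + 3*2))*(2*(-4)/(2 - 4)) = (-147 + (-63 + 6))*(2*(-4)/(-2)) = (-147 - 57)*(2*(-4)*(-½)) = -204*4 = -816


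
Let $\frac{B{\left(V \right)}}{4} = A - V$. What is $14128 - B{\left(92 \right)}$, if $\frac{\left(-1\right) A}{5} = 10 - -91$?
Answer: $16516$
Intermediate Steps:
$A = -505$ ($A = - 5 \left(10 - -91\right) = - 5 \left(10 + 91\right) = \left(-5\right) 101 = -505$)
$B{\left(V \right)} = -2020 - 4 V$ ($B{\left(V \right)} = 4 \left(-505 - V\right) = -2020 - 4 V$)
$14128 - B{\left(92 \right)} = 14128 - \left(-2020 - 368\right) = 14128 - -2388 = 14128 + 2388 = 16516$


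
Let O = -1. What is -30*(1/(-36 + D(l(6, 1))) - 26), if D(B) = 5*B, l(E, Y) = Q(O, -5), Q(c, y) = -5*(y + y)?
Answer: 83445/107 ≈ 779.86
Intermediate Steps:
Q(c, y) = -10*y
l(E, Y) = 50 (l(E, Y) = -10*(-5) = 50)
-30*(1/(-36 + D(l(6, 1))) - 26) = -30*(1/(-36 + 5*50) - 26) = -30*(1/(-36 + 250) - 26) = -30*(1/214 - 26) = -30*(-5563/214) = 83445/107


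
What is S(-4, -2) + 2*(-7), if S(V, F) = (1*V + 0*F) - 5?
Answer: -23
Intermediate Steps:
S(V, F) = -5 + V (S(V, F) = (V + 0) - 5 = V - 5 = -5 + V)
S(-4, -2) + 2*(-7) = (-5 - 4) + 2*(-7) = -9 - 14 = -23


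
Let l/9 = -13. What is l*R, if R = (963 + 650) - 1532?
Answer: -9477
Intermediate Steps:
l = -117 (l = 9*(-13) = -117)
R = 81 (R = 1613 - 1532 = 81)
l*R = -117*81 = -9477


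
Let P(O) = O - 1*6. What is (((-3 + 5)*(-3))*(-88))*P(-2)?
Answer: -4224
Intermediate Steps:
P(O) = -6 + O (P(O) = O - 6 = -6 + O)
(((-3 + 5)*(-3))*(-88))*P(-2) = (((-3 + 5)*(-3))*(-88))*(-6 - 2) = ((2*(-3))*(-88))*(-8) = -6*(-88)*(-8) = 528*(-8) = -4224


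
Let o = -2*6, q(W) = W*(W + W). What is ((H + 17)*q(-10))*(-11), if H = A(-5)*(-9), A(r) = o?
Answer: -275000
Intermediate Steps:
q(W) = 2*W**2 (q(W) = W*(2*W) = 2*W**2)
o = -12
A(r) = -12
H = 108 (H = -12*(-9) = 108)
((H + 17)*q(-10))*(-11) = ((108 + 17)*(2*(-10)**2))*(-11) = (125*(2*100))*(-11) = (125*200)*(-11) = 25000*(-11) = -275000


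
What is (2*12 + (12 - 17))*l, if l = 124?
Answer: 2356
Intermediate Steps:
(2*12 + (12 - 17))*l = (2*12 + (12 - 17))*124 = (24 - 5)*124 = 19*124 = 2356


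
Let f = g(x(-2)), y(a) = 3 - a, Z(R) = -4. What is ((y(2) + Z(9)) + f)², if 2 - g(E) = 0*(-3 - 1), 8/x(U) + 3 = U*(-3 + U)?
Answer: 1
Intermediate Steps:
x(U) = 8/(-3 + U*(-3 + U))
g(E) = 2 (g(E) = 2 - 0*(-3 - 1) = 2 - 0*(-4) = 2 - 1*0 = 2 + 0 = 2)
f = 2
((y(2) + Z(9)) + f)² = (((3 - 1*2) - 4) + 2)² = (((3 - 2) - 4) + 2)² = ((1 - 4) + 2)² = (-3 + 2)² = (-1)² = 1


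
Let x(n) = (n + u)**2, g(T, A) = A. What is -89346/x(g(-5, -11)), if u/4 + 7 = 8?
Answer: -89346/49 ≈ -1823.4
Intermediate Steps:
u = 4 (u = -28 + 4*8 = -28 + 32 = 4)
x(n) = (4 + n)**2 (x(n) = (n + 4)**2 = (4 + n)**2)
-89346/x(g(-5, -11)) = -89346/(4 - 11)**2 = -89346/((-7)**2) = -89346/49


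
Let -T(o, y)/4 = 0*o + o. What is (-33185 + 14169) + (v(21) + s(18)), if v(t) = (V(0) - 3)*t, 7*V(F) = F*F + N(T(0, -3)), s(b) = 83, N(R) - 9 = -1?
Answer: -18972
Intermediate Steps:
T(o, y) = -4*o (T(o, y) = -4*(0*o + o) = -4*(0 + o) = -4*o)
N(R) = 8 (N(R) = 9 - 1 = 8)
V(F) = 8/7 + F**2/7 (V(F) = (F*F + 8)/7 = (F**2 + 8)/7 = (8 + F**2)/7 = 8/7 + F**2/7)
v(t) = -13*t/7 (v(t) = ((8/7 + (1/7)*0**2) - 3)*t = ((8/7 + (1/7)*0) - 3)*t = ((8/7 + 0) - 3)*t = (8/7 - 3)*t = -13*t/7)
(-33185 + 14169) + (v(21) + s(18)) = (-33185 + 14169) + (-13/7*21 + 83) = -19016 + (-39 + 83) = -19016 + 44 = -18972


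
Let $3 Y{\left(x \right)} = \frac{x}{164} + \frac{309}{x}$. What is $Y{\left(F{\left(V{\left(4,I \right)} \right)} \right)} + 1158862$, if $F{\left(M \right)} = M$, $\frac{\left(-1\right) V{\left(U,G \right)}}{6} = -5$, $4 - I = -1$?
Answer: $\frac{712702279}{615} \approx 1.1589 \cdot 10^{6}$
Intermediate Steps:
$I = 5$ ($I = 4 - -1 = 4 + 1 = 5$)
$V{\left(U,G \right)} = 30$ ($V{\left(U,G \right)} = \left(-6\right) \left(-5\right) = 30$)
$Y{\left(x \right)} = \frac{103}{x} + \frac{x}{492}$ ($Y{\left(x \right)} = \frac{\frac{x}{164} + \frac{309}{x}}{3} = \frac{\frac{309}{x} + \frac{x}{164}}{3} = \frac{103}{x} + \frac{x}{492}$)
$Y{\left(F{\left(V{\left(4,I \right)} \right)} \right)} + 1158862 = \left(\frac{103}{30} + \frac{1}{492} \cdot 30\right) + 1158862 = \left(103 \cdot \frac{1}{30} + \frac{5}{82}\right) + 1158862 = \left(\frac{103}{30} + \frac{5}{82}\right) + 1158862 = \frac{2149}{615} + 1158862 = \frac{712702279}{615}$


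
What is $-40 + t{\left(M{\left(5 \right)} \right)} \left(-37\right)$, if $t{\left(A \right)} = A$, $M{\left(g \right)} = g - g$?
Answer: $-40$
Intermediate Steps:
$M{\left(g \right)} = 0$
$-40 + t{\left(M{\left(5 \right)} \right)} \left(-37\right) = -40 + 0 \left(-37\right) = -40 + 0 = -40$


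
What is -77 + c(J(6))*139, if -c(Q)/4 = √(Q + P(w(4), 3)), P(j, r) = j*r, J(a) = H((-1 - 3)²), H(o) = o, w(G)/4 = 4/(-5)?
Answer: -77 - 2224*√10/5 ≈ -1483.6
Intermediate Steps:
w(G) = -16/5 (w(G) = 4*(4/(-5)) = 4*(4*(-⅕)) = 4*(-⅘) = -16/5)
J(a) = 16 (J(a) = (-1 - 3)² = (-4)² = 16)
c(Q) = -4*√(-48/5 + Q) (c(Q) = -4*√(Q - 16/5*3) = -4*√(Q - 48/5) = -4*√(-48/5 + Q))
-77 + c(J(6))*139 = -77 - 4*√(-240 + 25*16)/5*139 = -77 - 4*√(-240 + 400)/5*139 = -77 - 16*√10/5*139 = -77 - 2224*√10/5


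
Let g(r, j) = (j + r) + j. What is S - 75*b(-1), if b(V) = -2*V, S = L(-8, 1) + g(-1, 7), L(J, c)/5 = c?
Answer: -132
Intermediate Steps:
L(J, c) = 5*c
g(r, j) = r + 2*j
S = 18 (S = 5*1 + (-1 + 2*7) = 5 + (-1 + 14) = 5 + 13 = 18)
b(V) = -2*V
S - 75*b(-1) = 18 - (-150)*(-1) = 18 - 75*2 = 18 - 150 = -132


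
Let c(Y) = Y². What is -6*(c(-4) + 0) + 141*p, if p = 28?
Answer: 3852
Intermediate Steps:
-6*(c(-4) + 0) + 141*p = -6*((-4)² + 0) + 141*28 = -6*(16 + 0) + 3948 = -6*16 + 3948 = -96 + 3948 = 3852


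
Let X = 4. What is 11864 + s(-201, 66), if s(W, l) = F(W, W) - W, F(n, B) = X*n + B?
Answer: 11060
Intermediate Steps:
F(n, B) = B + 4*n (F(n, B) = 4*n + B = B + 4*n)
s(W, l) = 4*W (s(W, l) = (W + 4*W) - W = 5*W - W = 4*W)
11864 + s(-201, 66) = 11864 + 4*(-201) = 11864 - 804 = 11060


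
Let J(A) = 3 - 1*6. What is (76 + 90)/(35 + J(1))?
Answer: 83/16 ≈ 5.1875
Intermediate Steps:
J(A) = -3 (J(A) = 3 - 6 = -3)
(76 + 90)/(35 + J(1)) = (76 + 90)/(35 - 3) = 166/32 = 166*(1/32) = 83/16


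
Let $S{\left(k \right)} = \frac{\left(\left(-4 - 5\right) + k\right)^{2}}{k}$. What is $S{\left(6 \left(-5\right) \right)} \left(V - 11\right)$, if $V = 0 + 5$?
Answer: $\frac{1521}{5} \approx 304.2$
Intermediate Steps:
$S{\left(k \right)} = \frac{\left(-9 + k\right)^{2}}{k}$
$V = 5$
$S{\left(6 \left(-5\right) \right)} \left(V - 11\right) = \frac{\left(-9 + 6 \left(-5\right)\right)^{2}}{6 \left(-5\right)} \left(5 - 11\right) = \frac{\left(-9 - 30\right)^{2}}{-30} \left(-6\right) = - \frac{\left(-39\right)^{2}}{30} \left(-6\right) = \left(- \frac{1}{30}\right) 1521 \left(-6\right) = \left(- \frac{507}{10}\right) \left(-6\right) = \frac{1521}{5}$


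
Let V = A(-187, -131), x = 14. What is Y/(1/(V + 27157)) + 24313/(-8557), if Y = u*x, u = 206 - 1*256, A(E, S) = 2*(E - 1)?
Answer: -160415536213/8557 ≈ -1.8747e+7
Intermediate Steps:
A(E, S) = -2 + 2*E (A(E, S) = 2*(-1 + E) = -2 + 2*E)
V = -376 (V = -2 + 2*(-187) = -2 - 374 = -376)
u = -50 (u = 206 - 256 = -50)
Y = -700 (Y = -50*14 = -700)
Y/(1/(V + 27157)) + 24313/(-8557) = -700/(1/(-376 + 27157)) + 24313/(-8557) = -700/(1/26781) + 24313*(-1/8557) = -700/1/26781 - 24313/8557 = -700*26781 - 24313/8557 = -18746700 - 24313/8557 = -160415536213/8557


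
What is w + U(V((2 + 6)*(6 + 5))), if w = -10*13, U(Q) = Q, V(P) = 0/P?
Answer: -130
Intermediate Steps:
V(P) = 0
w = -130
w + U(V((2 + 6)*(6 + 5))) = -130 + 0 = -130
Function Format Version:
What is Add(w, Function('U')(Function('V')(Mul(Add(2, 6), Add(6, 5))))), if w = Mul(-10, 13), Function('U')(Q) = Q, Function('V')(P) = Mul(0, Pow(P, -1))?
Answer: -130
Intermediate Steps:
Function('V')(P) = 0
w = -130
Add(w, Function('U')(Function('V')(Mul(Add(2, 6), Add(6, 5))))) = Add(-130, 0) = -130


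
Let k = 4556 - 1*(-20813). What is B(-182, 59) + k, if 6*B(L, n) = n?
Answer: 152273/6 ≈ 25379.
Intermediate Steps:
B(L, n) = n/6
k = 25369 (k = 4556 + 20813 = 25369)
B(-182, 59) + k = (⅙)*59 + 25369 = 59/6 + 25369 = 152273/6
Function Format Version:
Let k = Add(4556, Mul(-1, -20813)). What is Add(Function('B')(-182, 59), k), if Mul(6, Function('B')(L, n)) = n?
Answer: Rational(152273, 6) ≈ 25379.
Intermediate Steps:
Function('B')(L, n) = Mul(Rational(1, 6), n)
k = 25369 (k = Add(4556, 20813) = 25369)
Add(Function('B')(-182, 59), k) = Add(Mul(Rational(1, 6), 59), 25369) = Add(Rational(59, 6), 25369) = Rational(152273, 6)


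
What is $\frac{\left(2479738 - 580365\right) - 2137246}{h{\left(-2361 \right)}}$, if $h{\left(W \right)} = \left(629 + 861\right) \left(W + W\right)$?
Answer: $\frac{79291}{2345260} \approx 0.033809$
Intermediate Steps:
$h{\left(W \right)} = 2980 W$ ($h{\left(W \right)} = 1490 \cdot 2 W = 2980 W$)
$\frac{\left(2479738 - 580365\right) - 2137246}{h{\left(-2361 \right)}} = \frac{\left(2479738 - 580365\right) - 2137246}{2980 \left(-2361\right)} = \frac{1899373 - 2137246}{-7035780} = \left(-237873\right) \left(- \frac{1}{7035780}\right) = \frac{79291}{2345260}$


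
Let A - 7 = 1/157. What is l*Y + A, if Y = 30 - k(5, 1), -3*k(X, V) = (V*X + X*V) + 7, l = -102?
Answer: -570066/157 ≈ -3631.0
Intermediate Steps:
k(X, V) = -7/3 - 2*V*X/3 (k(X, V) = -((V*X + X*V) + 7)/3 = -((V*X + V*X) + 7)/3 = -(2*V*X + 7)/3 = -(7 + 2*V*X)/3 = -7/3 - 2*V*X/3)
A = 1100/157 (A = 7 + 1/157 = 1100/157 ≈ 7.0064)
Y = 107/3 (Y = 30 - (-7/3 - ⅔*1*5) = 30 - (-7/3 - 10/3) = 30 - 1*(-17/3) = 30 + 17/3 = 107/3 ≈ 35.667)
l*Y + A = -102*107/3 + 1100/157 = -3638 + 1100/157 = -570066/157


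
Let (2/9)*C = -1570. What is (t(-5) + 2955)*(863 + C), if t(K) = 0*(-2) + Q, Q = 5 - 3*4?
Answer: -18283496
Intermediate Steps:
Q = -7 (Q = 5 - 12 = -7)
C = -7065 (C = (9/2)*(-1570) = -7065)
t(K) = -7 (t(K) = 0*(-2) - 7 = 0 - 7 = -7)
(t(-5) + 2955)*(863 + C) = (-7 + 2955)*(863 - 7065) = 2948*(-6202) = -18283496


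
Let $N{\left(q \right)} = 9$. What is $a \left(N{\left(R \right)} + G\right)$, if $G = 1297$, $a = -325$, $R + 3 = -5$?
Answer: $-424450$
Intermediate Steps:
$R = -8$ ($R = -3 - 5 = -8$)
$a \left(N{\left(R \right)} + G\right) = - 325 \left(9 + 1297\right) = \left(-325\right) 1306 = -424450$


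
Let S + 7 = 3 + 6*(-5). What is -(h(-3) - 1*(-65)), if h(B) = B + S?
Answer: -28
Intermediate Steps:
S = -34 (S = -7 + (3 + 6*(-5)) = -7 + (3 - 30) = -7 - 27 = -34)
h(B) = -34 + B (h(B) = B - 34 = -34 + B)
-(h(-3) - 1*(-65)) = -((-34 - 3) - 1*(-65)) = -(-37 + 65) = -1*28 = -28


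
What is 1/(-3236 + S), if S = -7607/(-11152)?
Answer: -11152/36080265 ≈ -0.00030909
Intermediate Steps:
S = 7607/11152 (S = -7607*(-1/11152) = 7607/11152 ≈ 0.68212)
1/(-3236 + S) = 1/(-3236 + 7607/11152) = 1/(-36080265/11152) = -11152/36080265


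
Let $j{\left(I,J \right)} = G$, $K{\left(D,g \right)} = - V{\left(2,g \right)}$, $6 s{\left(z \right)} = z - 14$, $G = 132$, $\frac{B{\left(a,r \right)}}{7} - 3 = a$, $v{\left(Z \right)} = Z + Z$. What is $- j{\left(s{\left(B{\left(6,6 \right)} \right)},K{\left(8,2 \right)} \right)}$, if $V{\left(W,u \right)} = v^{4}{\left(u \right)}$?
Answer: $-132$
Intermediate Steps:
$v{\left(Z \right)} = 2 Z$
$B{\left(a,r \right)} = 21 + 7 a$
$V{\left(W,u \right)} = 16 u^{4}$ ($V{\left(W,u \right)} = \left(2 u\right)^{4} = 16 u^{4}$)
$s{\left(z \right)} = - \frac{7}{3} + \frac{z}{6}$ ($s{\left(z \right)} = \frac{z - 14}{6} = \frac{-14 + z}{6} = - \frac{7}{3} + \frac{z}{6}$)
$K{\left(D,g \right)} = - 16 g^{4}$
$j{\left(I,J \right)} = 132$
$- j{\left(s{\left(B{\left(6,6 \right)} \right)},K{\left(8,2 \right)} \right)} = \left(-1\right) 132 = -132$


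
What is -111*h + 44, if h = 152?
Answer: -16828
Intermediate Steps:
-111*h + 44 = -111*152 + 44 = -16872 + 44 = -16828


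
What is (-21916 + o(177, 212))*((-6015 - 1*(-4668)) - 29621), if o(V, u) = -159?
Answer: 683618600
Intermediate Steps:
(-21916 + o(177, 212))*((-6015 - 1*(-4668)) - 29621) = (-21916 - 159)*((-6015 - 1*(-4668)) - 29621) = -22075*((-6015 + 4668) - 29621) = -22075*(-1347 - 29621) = -22075*(-30968) = 683618600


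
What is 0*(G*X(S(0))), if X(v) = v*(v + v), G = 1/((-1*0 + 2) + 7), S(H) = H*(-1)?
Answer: 0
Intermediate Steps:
S(H) = -H
G = ⅑ (G = 1/((0 + 2) + 7) = 1/(2 + 7) = 1/9 = ⅑ ≈ 0.11111)
X(v) = 2*v² (X(v) = v*(2*v) = 2*v²)
0*(G*X(S(0))) = 0*((2*(-1*0)²)/9) = 0*((2*0²)/9) = 0*((2*0)/9) = 0*((⅑)*0) = 0*0 = 0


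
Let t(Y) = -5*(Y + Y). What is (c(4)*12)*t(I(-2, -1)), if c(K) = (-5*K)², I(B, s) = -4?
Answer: 192000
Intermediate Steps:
c(K) = 25*K²
t(Y) = -10*Y
(c(4)*12)*t(I(-2, -1)) = ((25*4²)*12)*(-10*(-4)) = ((25*16)*12)*40 = (400*12)*40 = 4800*40 = 192000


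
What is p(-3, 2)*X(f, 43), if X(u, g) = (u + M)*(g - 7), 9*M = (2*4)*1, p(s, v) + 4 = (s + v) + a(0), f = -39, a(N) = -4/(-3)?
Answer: 15092/3 ≈ 5030.7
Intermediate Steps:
a(N) = 4/3 (a(N) = -4*(-⅓) = 4/3)
p(s, v) = -8/3 + s + v (p(s, v) = -4 + ((s + v) + 4/3) = -4 + (4/3 + s + v) = -8/3 + s + v)
M = 8/9 (M = ((2*4)*1)/9 = (8*1)/9 = (⅑)*8 = 8/9 ≈ 0.88889)
X(u, g) = (-7 + g)*(8/9 + u) (X(u, g) = (u + 8/9)*(g - 7) = (8/9 + u)*(-7 + g) = (-7 + g)*(8/9 + u))
p(-3, 2)*X(f, 43) = (-8/3 - 3 + 2)*(-56/9 - 7*(-39) + (8/9)*43 + 43*(-39)) = -11*(-56/9 + 273 + 344/9 - 1677)/3 = -11/3*(-1372) = 15092/3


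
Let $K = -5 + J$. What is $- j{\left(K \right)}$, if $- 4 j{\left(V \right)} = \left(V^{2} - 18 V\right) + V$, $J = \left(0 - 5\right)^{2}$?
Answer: $15$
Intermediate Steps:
$J = 25$ ($J = \left(-5\right)^{2} = 25$)
$K = 20$ ($K = -5 + 25 = 20$)
$j{\left(V \right)} = - \frac{V^{2}}{4} + \frac{17 V}{4}$ ($j{\left(V \right)} = - \frac{\left(V^{2} - 18 V\right) + V}{4} = - \frac{V^{2} - 17 V}{4} = - \frac{V^{2}}{4} + \frac{17 V}{4}$)
$- j{\left(K \right)} = - \frac{20 \left(17 - 20\right)}{4} = - \frac{20 \left(-3\right)}{4} = \left(-1\right) \left(-15\right) = 15$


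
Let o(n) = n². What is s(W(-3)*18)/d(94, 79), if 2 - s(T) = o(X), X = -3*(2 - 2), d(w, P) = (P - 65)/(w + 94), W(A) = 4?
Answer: 188/7 ≈ 26.857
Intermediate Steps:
d(w, P) = (-65 + P)/(94 + w)
X = 0 (X = -3*0 = 0)
s(T) = 2 (s(T) = 2 - 1*0² = 2 - 1*0 = 2 + 0 = 2)
s(W(-3)*18)/d(94, 79) = 2/(((-65 + 79)/(94 + 94))) = 2/((14/188)) = 2/(((1/188)*14)) = 2/(7/94) = 2*(94/7) = 188/7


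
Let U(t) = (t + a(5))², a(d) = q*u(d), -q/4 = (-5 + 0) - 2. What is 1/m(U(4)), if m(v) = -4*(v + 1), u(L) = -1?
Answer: -1/2308 ≈ -0.00043328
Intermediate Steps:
q = 28 (q = -4*((-5 + 0) - 2) = -4*(-5 - 2) = -4*(-7) = 28)
a(d) = -28 (a(d) = 28*(-1) = -28)
U(t) = (-28 + t)² (U(t) = (t - 28)² = (-28 + t)²)
m(v) = -4 - 4*v (m(v) = -4*(1 + v) = -4 - 4*v)
1/m(U(4)) = 1/(-4 - 4*(-28 + 4)²) = 1/(-4 - 4*(-24)²) = 1/(-4 - 4*576) = 1/(-4 - 2304) = 1/(-2308) = -1/2308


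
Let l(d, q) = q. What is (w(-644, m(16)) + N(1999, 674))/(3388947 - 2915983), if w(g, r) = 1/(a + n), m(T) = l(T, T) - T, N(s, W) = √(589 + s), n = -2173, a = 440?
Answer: -1/819646612 + √647/236482 ≈ 0.00010756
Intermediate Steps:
m(T) = 0 (m(T) = T - T = 0)
w(g, r) = -1/1733 (w(g, r) = 1/(440 - 2173) = 1/(-1733) = -1/1733)
(w(-644, m(16)) + N(1999, 674))/(3388947 - 2915983) = (-1/1733 + √(589 + 1999))/(3388947 - 2915983) = (-1/1733 + √2588)/472964 = (-1/1733 + 2*√647)*(1/472964) = -1/819646612 + √647/236482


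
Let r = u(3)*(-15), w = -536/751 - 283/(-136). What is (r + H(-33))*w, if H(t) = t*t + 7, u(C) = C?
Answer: 146758487/102136 ≈ 1436.9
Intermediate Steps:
w = 139637/102136 (w = -536*1/751 - 283*(-1/136) = -536/751 + 283/136 = 139637/102136 ≈ 1.3672)
H(t) = 7 + t² (H(t) = t² + 7 = 7 + t²)
r = -45 (r = 3*(-15) = -45)
(r + H(-33))*w = (-45 + (7 + (-33)²))*(139637/102136) = (-45 + (7 + 1089))*(139637/102136) = (-45 + 1096)*(139637/102136) = 1051*(139637/102136) = 146758487/102136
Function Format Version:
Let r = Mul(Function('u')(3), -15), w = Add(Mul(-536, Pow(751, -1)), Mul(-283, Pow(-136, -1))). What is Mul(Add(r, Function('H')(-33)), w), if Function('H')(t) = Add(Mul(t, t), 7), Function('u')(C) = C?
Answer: Rational(146758487, 102136) ≈ 1436.9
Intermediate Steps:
w = Rational(139637, 102136) (w = Add(Mul(-536, Rational(1, 751)), Mul(-283, Rational(-1, 136))) = Add(Rational(-536, 751), Rational(283, 136)) = Rational(139637, 102136) ≈ 1.3672)
Function('H')(t) = Add(7, Pow(t, 2)) (Function('H')(t) = Add(Pow(t, 2), 7) = Add(7, Pow(t, 2)))
r = -45 (r = Mul(3, -15) = -45)
Mul(Add(r, Function('H')(-33)), w) = Mul(Add(-45, Add(7, Pow(-33, 2))), Rational(139637, 102136)) = Mul(Add(-45, Add(7, 1089)), Rational(139637, 102136)) = Mul(Add(-45, 1096), Rational(139637, 102136)) = Mul(1051, Rational(139637, 102136)) = Rational(146758487, 102136)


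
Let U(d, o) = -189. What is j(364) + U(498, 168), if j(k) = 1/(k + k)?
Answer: -137591/728 ≈ -189.00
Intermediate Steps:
j(k) = 1/(2*k)
j(364) + U(498, 168) = (½)/364 - 189 = (½)*(1/364) - 189 = 1/728 - 189 = -137591/728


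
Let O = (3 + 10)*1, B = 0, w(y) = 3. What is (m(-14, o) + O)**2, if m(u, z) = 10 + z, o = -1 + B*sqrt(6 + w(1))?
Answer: 484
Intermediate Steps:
O = 13 (O = 13*1 = 13)
o = -1 (o = -1 + 0*sqrt(6 + 3) = -1 + 0*sqrt(9) = -1 + 0*3 = -1 + 0 = -1)
(m(-14, o) + O)**2 = ((10 - 1) + 13)**2 = (9 + 13)**2 = 22**2 = 484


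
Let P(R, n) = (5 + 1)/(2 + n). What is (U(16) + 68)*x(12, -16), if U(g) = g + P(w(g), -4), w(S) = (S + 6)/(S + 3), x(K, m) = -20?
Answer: -1620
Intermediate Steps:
w(S) = (6 + S)/(3 + S)
P(R, n) = 6/(2 + n)
U(g) = -3 + g (U(g) = g + 6/(2 - 4) = g + 6/(-2) = g + 6*(-½) = g - 3 = -3 + g)
(U(16) + 68)*x(12, -16) = ((-3 + 16) + 68)*(-20) = (13 + 68)*(-20) = 81*(-20) = -1620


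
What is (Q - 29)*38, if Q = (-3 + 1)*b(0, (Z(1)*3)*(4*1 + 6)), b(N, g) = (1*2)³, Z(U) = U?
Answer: -1710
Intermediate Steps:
b(N, g) = 8 (b(N, g) = 2³ = 8)
Q = -16 (Q = (-3 + 1)*8 = -2*8 = -16)
(Q - 29)*38 = (-16 - 29)*38 = -45*38 = -1710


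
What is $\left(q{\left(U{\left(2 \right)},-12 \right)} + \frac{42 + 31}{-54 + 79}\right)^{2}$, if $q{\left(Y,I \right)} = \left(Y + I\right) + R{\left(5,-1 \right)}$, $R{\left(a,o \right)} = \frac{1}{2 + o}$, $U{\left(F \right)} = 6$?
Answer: $\frac{2704}{625} \approx 4.3264$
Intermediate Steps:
$q{\left(Y,I \right)} = 1 + I + Y$ ($q{\left(Y,I \right)} = \left(Y + I\right) + \frac{1}{2 - 1} = \left(I + Y\right) + 1^{-1} = \left(I + Y\right) + 1 = 1 + I + Y$)
$\left(q{\left(U{\left(2 \right)},-12 \right)} + \frac{42 + 31}{-54 + 79}\right)^{2} = \left(\left(1 - 12 + 6\right) + \frac{42 + 31}{-54 + 79}\right)^{2} = \left(-5 + \frac{73}{25}\right)^{2} = \left(- \frac{52}{25}\right)^{2} = \frac{2704}{625}$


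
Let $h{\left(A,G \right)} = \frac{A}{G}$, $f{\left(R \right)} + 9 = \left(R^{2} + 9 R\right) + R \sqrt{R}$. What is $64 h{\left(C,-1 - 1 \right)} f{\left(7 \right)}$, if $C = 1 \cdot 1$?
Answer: $-3296 - 224 \sqrt{7} \approx -3888.6$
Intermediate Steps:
$C = 1$
$f{\left(R \right)} = -9 + R^{2} + R^{\frac{3}{2}} + 9 R$ ($f{\left(R \right)} = -9 + \left(\left(R^{2} + 9 R\right) + R \sqrt{R}\right) = -9 + \left(\left(R^{2} + 9 R\right) + R^{\frac{3}{2}}\right) = -9 + \left(R^{2} + R^{\frac{3}{2}} + 9 R\right) = -9 + R^{2} + R^{\frac{3}{2}} + 9 R$)
$64 h{\left(C,-1 - 1 \right)} f{\left(7 \right)} = 64 \cdot 1 \frac{1}{-1 - 1} \left(-9 + 7^{2} + 7^{\frac{3}{2}} + 9 \cdot 7\right) = 64 \cdot 1 \frac{1}{-2} \left(-9 + 49 + 7 \sqrt{7} + 63\right) = 64 \cdot 1 \left(- \frac{1}{2}\right) \left(103 + 7 \sqrt{7}\right) = 64 \left(- \frac{1}{2}\right) \left(103 + 7 \sqrt{7}\right) = - 32 \left(103 + 7 \sqrt{7}\right) = -3296 - 224 \sqrt{7}$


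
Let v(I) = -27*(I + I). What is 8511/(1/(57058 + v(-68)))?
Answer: 516873030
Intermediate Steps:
v(I) = -54*I
8511/(1/(57058 + v(-68))) = 8511/(1/(57058 - 54*(-68))) = 8511/(1/(57058 + 3672)) = 8511/(1/60730) = 8511*60730 = 516873030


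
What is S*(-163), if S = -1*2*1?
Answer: 326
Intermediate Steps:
S = -2 (S = -2*1 = -2)
S*(-163) = -2*(-163) = 326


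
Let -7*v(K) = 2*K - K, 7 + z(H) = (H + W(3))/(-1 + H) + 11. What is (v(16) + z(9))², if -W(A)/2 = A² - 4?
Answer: 7921/3136 ≈ 2.5258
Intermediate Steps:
W(A) = 8 - 2*A² (W(A) = -2*(A² - 4) = -2*(-4 + A²) = 8 - 2*A²)
z(H) = 4 + (-10 + H)/(-1 + H) (z(H) = -7 + ((H + (8 - 2*3²))/(-1 + H) + 11) = -7 + ((H + (8 - 2*9))/(-1 + H) + 11) = -7 + ((H + (8 - 18))/(-1 + H) + 11) = -7 + ((H - 10)/(-1 + H) + 11) = -7 + ((-10 + H)/(-1 + H) + 11) = -7 + (11 + (-10 + H)/(-1 + H)) = 4 + (-10 + H)/(-1 + H))
v(K) = -K/7 (v(K) = -(2*K - K)/7 = -K/7)
(v(16) + z(9))² = (-⅐*16 + (-14 + 5*9)/(-1 + 9))² = (-16/7 + (-14 + 45)/8)² = (-16/7 + (⅛)*31)² = (-16/7 + 31/8)² = (89/56)² = 7921/3136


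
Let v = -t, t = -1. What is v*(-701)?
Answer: -701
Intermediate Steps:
v = 1 (v = -1*(-1) = 1)
v*(-701) = 1*(-701) = -701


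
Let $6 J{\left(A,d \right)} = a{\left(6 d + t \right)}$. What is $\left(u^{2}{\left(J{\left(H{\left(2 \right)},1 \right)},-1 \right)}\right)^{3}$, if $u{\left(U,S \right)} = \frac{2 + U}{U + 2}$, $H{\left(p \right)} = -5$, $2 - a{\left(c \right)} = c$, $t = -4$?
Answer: $1$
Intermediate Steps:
$a{\left(c \right)} = 2 - c$
$J{\left(A,d \right)} = 1 - d$ ($J{\left(A,d \right)} = \frac{2 - \left(6 d - 4\right)}{6} = \frac{2 - \left(-4 + 6 d\right)}{6} = \frac{6 - 6 d}{6} = 1 - d$)
$u{\left(U,S \right)} = 1$ ($u{\left(U,S \right)} = \frac{2 + U}{2 + U} = 1$)
$\left(u^{2}{\left(J{\left(H{\left(2 \right)},1 \right)},-1 \right)}\right)^{3} = \left(1^{2}\right)^{3} = 1^{3} = 1$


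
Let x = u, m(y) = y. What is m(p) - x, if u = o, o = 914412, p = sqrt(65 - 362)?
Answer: -914412 + 3*I*sqrt(33) ≈ -9.1441e+5 + 17.234*I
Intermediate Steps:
p = 3*I*sqrt(33) (p = sqrt(-297) = 3*I*sqrt(33) ≈ 17.234*I)
u = 914412
x = 914412
m(p) - x = 3*I*sqrt(33) - 1*914412 = 3*I*sqrt(33) - 914412 = -914412 + 3*I*sqrt(33)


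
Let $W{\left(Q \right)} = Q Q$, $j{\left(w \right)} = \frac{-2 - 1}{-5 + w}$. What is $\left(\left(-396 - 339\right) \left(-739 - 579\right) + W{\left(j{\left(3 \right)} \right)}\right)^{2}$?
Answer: $\frac{15015074755041}{16} \approx 9.3844 \cdot 10^{11}$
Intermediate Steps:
$j{\left(w \right)} = - \frac{3}{-5 + w}$
$W{\left(Q \right)} = Q^{2}$
$\left(\left(-396 - 339\right) \left(-739 - 579\right) + W{\left(j{\left(3 \right)} \right)}\right)^{2} = \left(\left(-396 - 339\right) \left(-739 - 579\right) + \left(- \frac{3}{-5 + 3}\right)^{2}\right)^{2} = \left(\left(-735\right) \left(-1318\right) + \left(- \frac{3}{-2}\right)^{2}\right)^{2} = \left(968730 + \left(\left(-3\right) \left(- \frac{1}{2}\right)\right)^{2}\right)^{2} = \left(968730 + \left(\frac{3}{2}\right)^{2}\right)^{2} = \left(968730 + \frac{9}{4}\right)^{2} = \left(\frac{3874929}{4}\right)^{2} = \frac{15015074755041}{16}$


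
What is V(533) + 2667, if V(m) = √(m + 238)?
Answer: 2667 + √771 ≈ 2694.8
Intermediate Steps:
V(m) = √(238 + m)
V(533) + 2667 = √(238 + 533) + 2667 = √771 + 2667 = 2667 + √771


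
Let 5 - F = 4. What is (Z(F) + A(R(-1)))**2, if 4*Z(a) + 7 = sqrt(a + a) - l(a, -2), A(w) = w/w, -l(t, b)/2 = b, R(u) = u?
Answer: (7 - sqrt(2))**2/16 ≈ 1.9501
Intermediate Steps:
F = 1 (F = 5 - 1*4 = 5 - 4 = 1)
l(t, b) = -2*b
A(w) = 1
Z(a) = -11/4 + sqrt(2)*sqrt(a)/4 (Z(a) = -7/4 + (sqrt(a + a) - (-2)*(-2))/4 = -7/4 + (sqrt(2*a) - 1*4)/4 = -7/4 + (sqrt(2)*sqrt(a) - 4)/4 = -7/4 + (-4 + sqrt(2)*sqrt(a))/4 = -7/4 + (-1 + sqrt(2)*sqrt(a)/4) = -11/4 + sqrt(2)*sqrt(a)/4)
(Z(F) + A(R(-1)))**2 = ((-11/4 + sqrt(2)*sqrt(1)/4) + 1)**2 = ((-11/4 + (1/4)*sqrt(2)*1) + 1)**2 = ((-11/4 + sqrt(2)/4) + 1)**2 = (-7/4 + sqrt(2)/4)**2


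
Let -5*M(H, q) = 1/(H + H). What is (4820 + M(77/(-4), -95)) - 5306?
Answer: -187108/385 ≈ -485.99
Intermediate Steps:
M(H, q) = -1/(10*H) (M(H, q) = -1/(5*(H + H)) = -1/(2*H)/5 = -1/(10*H))
(4820 + M(77/(-4), -95)) - 5306 = (4820 - 1/(10*(77/(-4)))) - 5306 = (4820 - 1/(10*(77*(-¼)))) - 5306 = (4820 - 1/(10*(-77/4))) - 5306 = (4820 - ⅒*(-4/77)) - 5306 = (4820 + 2/385) - 5306 = 1855702/385 - 5306 = -187108/385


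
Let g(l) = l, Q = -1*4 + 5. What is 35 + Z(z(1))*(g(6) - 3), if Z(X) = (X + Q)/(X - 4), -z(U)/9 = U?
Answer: 479/13 ≈ 36.846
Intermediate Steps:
z(U) = -9*U
Q = 1 (Q = -4 + 5 = 1)
Z(X) = (1 + X)/(-4 + X) (Z(X) = (X + 1)/(X - 4) = (1 + X)/(-4 + X))
35 + Z(z(1))*(g(6) - 3) = 35 + ((1 - 9*1)/(-4 - 9*1))*(6 - 3) = 35 + ((1 - 9)/(-4 - 9))*3 = 35 + (-8/(-13))*3 = 35 - 1/13*(-8)*3 = 35 + (8/13)*3 = 35 + 24/13 = 479/13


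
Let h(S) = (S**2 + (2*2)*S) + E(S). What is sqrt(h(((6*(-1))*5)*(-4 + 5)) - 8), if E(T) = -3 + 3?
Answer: 2*sqrt(193) ≈ 27.785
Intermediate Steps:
E(T) = 0
h(S) = S**2 + 4*S (h(S) = (S**2 + (2*2)*S) + 0 = (S**2 + 4*S) + 0 = S**2 + 4*S)
sqrt(h(((6*(-1))*5)*(-4 + 5)) - 8) = sqrt((((6*(-1))*5)*(-4 + 5))*(4 + ((6*(-1))*5)*(-4 + 5)) - 8) = sqrt((-6*5*1)*(4 - 6*5*1) - 8) = sqrt((-30*1)*(4 - 30*1) - 8) = sqrt(-30*(4 - 30) - 8) = sqrt(-30*(-26) - 8) = sqrt(780 - 8) = sqrt(772) = 2*sqrt(193)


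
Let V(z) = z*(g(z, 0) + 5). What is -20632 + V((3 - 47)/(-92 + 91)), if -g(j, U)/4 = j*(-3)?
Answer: 2820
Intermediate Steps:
g(j, U) = 12*j (g(j, U) = -4*j*(-3) = -(-12)*j = 12*j)
V(z) = z*(5 + 12*z) (V(z) = z*(12*z + 5) = z*(5 + 12*z))
-20632 + V((3 - 47)/(-92 + 91)) = -20632 + ((3 - 47)/(-92 + 91))*(5 + 12*((3 - 47)/(-92 + 91))) = -20632 + (-44/(-1))*(5 + 12*(-44/(-1))) = -20632 + (-44*(-1))*(5 + 12*(-44*(-1))) = -20632 + 44*(5 + 12*44) = -20632 + 44*(5 + 528) = -20632 + 44*533 = -20632 + 23452 = 2820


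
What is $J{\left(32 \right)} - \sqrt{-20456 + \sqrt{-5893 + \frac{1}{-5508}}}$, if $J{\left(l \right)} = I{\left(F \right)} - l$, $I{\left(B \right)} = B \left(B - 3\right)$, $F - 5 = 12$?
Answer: $206 - \frac{\sqrt{-212824224 + 34 i \sqrt{551796965}}}{102} \approx 205.73 - 143.02 i$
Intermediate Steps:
$F = 17$ ($F = 5 + 12 = 17$)
$I{\left(B \right)} = B \left(-3 + B\right)$
$J{\left(l \right)} = 238 - l$ ($J{\left(l \right)} = 17 \left(-3 + 17\right) - l = 17 \cdot 14 - l = 238 - l$)
$J{\left(32 \right)} - \sqrt{-20456 + \sqrt{-5893 + \frac{1}{-5508}}} = \left(238 - 32\right) - \sqrt{-20456 + \sqrt{-5893 + \frac{1}{-5508}}} = \left(238 - 32\right) - \sqrt{-20456 + \sqrt{-5893 - \frac{1}{5508}}} = 206 - \sqrt{-20456 + \sqrt{- \frac{32458645}{5508}}} = 206 - \sqrt{-20456 + \frac{i \sqrt{551796965}}{306}}$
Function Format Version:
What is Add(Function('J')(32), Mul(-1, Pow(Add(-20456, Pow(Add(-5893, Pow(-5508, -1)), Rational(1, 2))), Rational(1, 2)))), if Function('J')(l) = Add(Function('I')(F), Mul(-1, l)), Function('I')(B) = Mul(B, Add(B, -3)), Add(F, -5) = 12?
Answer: Add(206, Mul(Rational(-1, 102), Pow(Add(-212824224, Mul(34, I, Pow(551796965, Rational(1, 2)))), Rational(1, 2)))) ≈ Add(205.73, Mul(-143.02, I))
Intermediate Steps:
F = 17 (F = Add(5, 12) = 17)
Function('I')(B) = Mul(B, Add(-3, B))
Function('J')(l) = Add(238, Mul(-1, l)) (Function('J')(l) = Add(Mul(17, Add(-3, 17)), Mul(-1, l)) = Add(Mul(17, 14), Mul(-1, l)) = Add(238, Mul(-1, l)))
Add(Function('J')(32), Mul(-1, Pow(Add(-20456, Pow(Add(-5893, Pow(-5508, -1)), Rational(1, 2))), Rational(1, 2)))) = Add(Add(238, Mul(-1, 32)), Mul(-1, Pow(Add(-20456, Pow(Add(-5893, Pow(-5508, -1)), Rational(1, 2))), Rational(1, 2)))) = Add(Add(238, -32), Mul(-1, Pow(Add(-20456, Pow(Add(-5893, Rational(-1, 5508)), Rational(1, 2))), Rational(1, 2)))) = Add(206, Mul(-1, Pow(Add(-20456, Pow(Rational(-32458645, 5508), Rational(1, 2))), Rational(1, 2)))) = Add(206, Mul(-1, Pow(Add(-20456, Mul(Rational(1, 306), I, Pow(551796965, Rational(1, 2)))), Rational(1, 2))))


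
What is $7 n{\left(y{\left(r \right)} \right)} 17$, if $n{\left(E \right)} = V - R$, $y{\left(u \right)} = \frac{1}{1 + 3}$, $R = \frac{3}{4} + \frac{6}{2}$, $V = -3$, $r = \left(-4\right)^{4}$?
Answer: $- \frac{3213}{4} \approx -803.25$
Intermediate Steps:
$r = 256$
$R = \frac{15}{4}$ ($R = 3 \cdot \frac{1}{4} + 6 \cdot \frac{1}{2} = \frac{3}{4} + 3 = \frac{15}{4} \approx 3.75$)
$y{\left(u \right)} = \frac{1}{4}$
$n{\left(E \right)} = - \frac{27}{4}$ ($n{\left(E \right)} = -3 - \frac{15}{4} = - \frac{27}{4}$)
$7 n{\left(y{\left(r \right)} \right)} 17 = 7 \left(- \frac{27}{4}\right) 17 = \left(- \frac{189}{4}\right) 17 = - \frac{3213}{4}$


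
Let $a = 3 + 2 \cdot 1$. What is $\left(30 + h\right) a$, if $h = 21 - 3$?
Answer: $240$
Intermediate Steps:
$a = 5$ ($a = 3 + 2 = 5$)
$h = 18$ ($h = 21 - 3 = 18$)
$\left(30 + h\right) a = \left(30 + 18\right) 5 = 48 \cdot 5 = 240$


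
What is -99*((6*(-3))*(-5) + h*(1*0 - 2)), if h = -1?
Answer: -9108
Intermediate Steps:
-99*((6*(-3))*(-5) + h*(1*0 - 2)) = -99*((6*(-3))*(-5) - (1*0 - 2)) = -99*(-18*(-5) - (0 - 2)) = -99*(90 - 1*(-2)) = -99*(90 + 2) = -99*92 = -9108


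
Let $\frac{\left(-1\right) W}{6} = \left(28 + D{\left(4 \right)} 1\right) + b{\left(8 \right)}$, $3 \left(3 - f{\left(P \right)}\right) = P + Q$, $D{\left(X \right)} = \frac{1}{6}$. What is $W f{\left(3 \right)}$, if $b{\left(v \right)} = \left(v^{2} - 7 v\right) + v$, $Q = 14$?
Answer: $\frac{2120}{3} \approx 706.67$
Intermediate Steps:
$D{\left(X \right)} = \frac{1}{6}$
$b{\left(v \right)} = v^{2} - 6 v$
$f{\left(P \right)} = - \frac{5}{3} - \frac{P}{3}$ ($f{\left(P \right)} = 3 - \frac{P + 14}{3} = 3 - \frac{14 + P}{3} = 3 - \left(\frac{14}{3} + \frac{P}{3}\right) = - \frac{5}{3} - \frac{P}{3}$)
$W = -265$ ($W = - 6 \left(\left(28 + \frac{1}{6} \cdot 1\right) + 8 \left(-6 + 8\right)\right) = - 6 \left(\left(28 + \frac{1}{6}\right) + 8 \cdot 2\right) = - 6 \left(\frac{169}{6} + 16\right) = \left(-6\right) \frac{265}{6} = -265$)
$W f{\left(3 \right)} = - 265 \left(- \frac{5}{3} - 1\right) = \left(-265\right) \left(- \frac{8}{3}\right) = \frac{2120}{3}$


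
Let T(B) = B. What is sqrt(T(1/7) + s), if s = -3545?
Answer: I*sqrt(173698)/7 ≈ 59.539*I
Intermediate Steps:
sqrt(T(1/7) + s) = sqrt(1/7 - 3545) = sqrt(-24814/7) = I*sqrt(173698)/7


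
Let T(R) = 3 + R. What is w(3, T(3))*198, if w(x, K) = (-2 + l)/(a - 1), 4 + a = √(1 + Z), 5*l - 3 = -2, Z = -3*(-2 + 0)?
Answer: 99 + 99*√7/5 ≈ 151.39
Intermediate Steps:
Z = 6 (Z = -3*(-2) = 6)
l = ⅕ (l = ⅗ + (⅕)*(-2) = ⅗ - ⅖ = ⅕ ≈ 0.20000)
a = -4 + √7 (a = -4 + √(1 + 6) = -4 + √7 ≈ -1.3542)
w(x, K) = -9/(5*(-5 + √7)) (w(x, K) = (-2 + ⅕)/((-4 + √7) - 1) = -9/(5*(-5 + √7)))
w(3, T(3))*198 = (½ + √7/10)*198 = 99 + 99*√7/5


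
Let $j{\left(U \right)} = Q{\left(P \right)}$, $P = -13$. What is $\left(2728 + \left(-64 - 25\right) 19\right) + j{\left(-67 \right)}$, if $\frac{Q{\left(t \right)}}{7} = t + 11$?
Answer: $1023$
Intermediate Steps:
$Q{\left(t \right)} = 77 + 7 t$ ($Q{\left(t \right)} = 7 \left(t + 11\right) = 7 \left(11 + t\right) = 77 + 7 t$)
$j{\left(U \right)} = -14$ ($j{\left(U \right)} = 77 + 7 \left(-13\right) = 77 - 91 = -14$)
$\left(2728 + \left(-64 - 25\right) 19\right) + j{\left(-67 \right)} = \left(2728 + \left(-64 - 25\right) 19\right) - 14 = \left(2728 - 1691\right) - 14 = 1037 - 14 = 1023$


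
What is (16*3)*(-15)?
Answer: -720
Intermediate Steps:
(16*3)*(-15) = 48*(-15) = -720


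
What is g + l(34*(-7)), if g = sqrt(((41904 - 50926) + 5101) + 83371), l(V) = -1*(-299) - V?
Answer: 537 + 5*sqrt(3178) ≈ 818.87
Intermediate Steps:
l(V) = 299 - V
g = 5*sqrt(3178) (g = sqrt((-9022 + 5101) + 83371) = sqrt(-3921 + 83371) = sqrt(79450) = 5*sqrt(3178) ≈ 281.87)
g + l(34*(-7)) = 5*sqrt(3178) + (299 - 34*(-7)) = 5*sqrt(3178) + (299 - 1*(-238)) = 5*sqrt(3178) + (299 + 238) = 5*sqrt(3178) + 537 = 537 + 5*sqrt(3178)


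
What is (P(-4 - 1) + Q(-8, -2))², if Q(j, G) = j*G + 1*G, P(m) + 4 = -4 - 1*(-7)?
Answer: 169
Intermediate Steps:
P(m) = -1 (P(m) = -4 + (-4 - 1*(-7)) = -4 + (-4 + 7) = -4 + 3 = -1)
Q(j, G) = G + G*j (Q(j, G) = G*j + G = G + G*j)
(P(-4 - 1) + Q(-8, -2))² = (-1 - 2*(1 - 8))² = (-1 - 2*(-7))² = (-1 + 14)² = 13² = 169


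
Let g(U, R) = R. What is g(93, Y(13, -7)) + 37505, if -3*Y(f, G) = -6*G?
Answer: 37491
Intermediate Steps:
Y(f, G) = 2*G (Y(f, G) = -(-2)*G = 2*G)
g(93, Y(13, -7)) + 37505 = 2*(-7) + 37505 = -14 + 37505 = 37491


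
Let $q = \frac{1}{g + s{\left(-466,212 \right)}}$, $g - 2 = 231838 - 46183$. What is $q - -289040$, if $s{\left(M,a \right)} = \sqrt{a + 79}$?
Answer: $\frac{9962781413501977}{34468521358} - \frac{\sqrt{291}}{34468521358} \approx 2.8904 \cdot 10^{5}$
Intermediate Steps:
$s{\left(M,a \right)} = \sqrt{79 + a}$
$g = 185657$ ($g = 2 + \left(231838 - 46183\right) = 2 + 185655 = 185657$)
$q = \frac{1}{185657 + \sqrt{291}}$ ($q = \frac{1}{185657 + \sqrt{79 + 212}} = \frac{1}{185657 + \sqrt{291}} \approx 5.3858 \cdot 10^{-6}$)
$q - -289040 = \left(\frac{185657}{34468521358} - \frac{\sqrt{291}}{34468521358}\right) - -289040 = \left(\frac{185657}{34468521358} - \frac{\sqrt{291}}{34468521358}\right) + 289040 = \frac{9962781413501977}{34468521358} - \frac{\sqrt{291}}{34468521358}$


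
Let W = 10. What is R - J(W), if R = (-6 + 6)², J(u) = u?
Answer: -10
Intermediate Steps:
R = 0 (R = 0² = 0)
R - J(W) = 0 - 1*10 = 0 - 10 = -10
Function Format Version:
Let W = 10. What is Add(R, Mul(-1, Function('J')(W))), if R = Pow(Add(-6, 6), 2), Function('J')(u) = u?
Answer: -10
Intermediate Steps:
R = 0 (R = Pow(0, 2) = 0)
Add(R, Mul(-1, Function('J')(W))) = Add(0, Mul(-1, 10)) = Add(0, -10) = -10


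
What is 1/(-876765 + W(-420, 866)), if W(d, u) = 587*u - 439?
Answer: -1/368862 ≈ -2.7110e-6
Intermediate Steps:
W(d, u) = -439 + 587*u
1/(-876765 + W(-420, 866)) = 1/(-876765 + (-439 + 587*866)) = 1/(-876765 + (-439 + 508342)) = 1/(-876765 + 507903) = 1/(-368862) = -1/368862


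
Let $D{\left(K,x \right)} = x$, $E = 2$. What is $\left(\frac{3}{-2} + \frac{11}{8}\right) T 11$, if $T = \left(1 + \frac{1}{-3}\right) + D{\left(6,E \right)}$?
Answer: $- \frac{11}{3} \approx -3.6667$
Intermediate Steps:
$T = \frac{8}{3}$ ($T = \left(1 + \frac{1}{-3}\right) + 2 = \left(1 - \frac{1}{3}\right) + 2 = \frac{2}{3} + 2 = \frac{8}{3} \approx 2.6667$)
$\left(\frac{3}{-2} + \frac{11}{8}\right) T 11 = \left(\frac{3}{-2} + \frac{11}{8}\right) \frac{8}{3} \cdot 11 = \left(3 \left(- \frac{1}{2}\right) + 11 \cdot \frac{1}{8}\right) \frac{8}{3} \cdot 11 = \left(- \frac{3}{2} + \frac{11}{8}\right) \frac{8}{3} \cdot 11 = \left(- \frac{1}{8}\right) \frac{8}{3} \cdot 11 = \left(- \frac{1}{3}\right) 11 = - \frac{11}{3}$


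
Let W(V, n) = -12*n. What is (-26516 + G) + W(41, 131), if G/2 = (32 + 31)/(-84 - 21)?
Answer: -140446/5 ≈ -28089.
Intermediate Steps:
G = -6/5 (G = 2*((32 + 31)/(-84 - 21)) = 2*(63/(-105)) = 2*(63*(-1/105)) = 2*(-⅗) = -6/5 ≈ -1.2000)
(-26516 + G) + W(41, 131) = (-26516 - 6/5) - 12*131 = -132586/5 - 1572 = -140446/5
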